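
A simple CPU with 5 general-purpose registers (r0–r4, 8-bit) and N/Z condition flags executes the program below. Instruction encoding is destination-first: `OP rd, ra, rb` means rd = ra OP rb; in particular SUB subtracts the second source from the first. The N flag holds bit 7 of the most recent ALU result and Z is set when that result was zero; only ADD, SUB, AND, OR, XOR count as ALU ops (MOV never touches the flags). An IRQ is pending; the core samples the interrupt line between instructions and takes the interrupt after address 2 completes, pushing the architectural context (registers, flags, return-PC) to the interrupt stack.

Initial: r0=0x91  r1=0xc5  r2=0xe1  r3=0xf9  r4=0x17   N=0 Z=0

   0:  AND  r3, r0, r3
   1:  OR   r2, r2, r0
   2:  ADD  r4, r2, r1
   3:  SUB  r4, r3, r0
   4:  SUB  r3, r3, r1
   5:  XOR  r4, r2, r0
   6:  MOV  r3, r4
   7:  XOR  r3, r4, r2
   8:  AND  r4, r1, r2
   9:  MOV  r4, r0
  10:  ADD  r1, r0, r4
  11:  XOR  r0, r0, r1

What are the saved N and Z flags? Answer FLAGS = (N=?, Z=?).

after  0: r0=0x91 r1=0xc5 r2=0xe1 r3=0x91 r4=0x17  N=1 Z=0
after  1: r0=0x91 r1=0xc5 r2=0xf1 r3=0x91 r4=0x17  N=1 Z=0
after  2: r0=0x91 r1=0xc5 r2=0xf1 r3=0x91 r4=0xb6  N=1 Z=0
-- IRQ taken; context saved, return-PC = 3 --

FLAGS = (N=1, Z=0)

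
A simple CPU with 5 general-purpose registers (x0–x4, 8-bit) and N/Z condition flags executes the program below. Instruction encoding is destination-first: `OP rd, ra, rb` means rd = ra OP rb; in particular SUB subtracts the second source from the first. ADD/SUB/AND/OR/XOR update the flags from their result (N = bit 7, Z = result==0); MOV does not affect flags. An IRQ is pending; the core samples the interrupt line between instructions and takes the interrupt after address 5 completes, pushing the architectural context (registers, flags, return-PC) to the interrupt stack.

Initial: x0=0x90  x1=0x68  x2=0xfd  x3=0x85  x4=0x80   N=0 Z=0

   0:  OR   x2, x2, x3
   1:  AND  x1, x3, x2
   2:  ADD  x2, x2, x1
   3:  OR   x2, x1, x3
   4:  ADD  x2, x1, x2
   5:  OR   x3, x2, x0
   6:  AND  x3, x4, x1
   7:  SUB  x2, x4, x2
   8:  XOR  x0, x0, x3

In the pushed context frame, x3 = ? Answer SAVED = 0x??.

SAVED = 0x9a

after  0: x0=0x90 x1=0x68 x2=0xfd x3=0x85 x4=0x80  N=1 Z=0
after  1: x0=0x90 x1=0x85 x2=0xfd x3=0x85 x4=0x80  N=1 Z=0
after  2: x0=0x90 x1=0x85 x2=0x82 x3=0x85 x4=0x80  N=1 Z=0
after  3: x0=0x90 x1=0x85 x2=0x85 x3=0x85 x4=0x80  N=1 Z=0
after  4: x0=0x90 x1=0x85 x2=0x0a x3=0x85 x4=0x80  N=0 Z=0
after  5: x0=0x90 x1=0x85 x2=0x0a x3=0x9a x4=0x80  N=1 Z=0
-- IRQ taken; context saved, return-PC = 6 --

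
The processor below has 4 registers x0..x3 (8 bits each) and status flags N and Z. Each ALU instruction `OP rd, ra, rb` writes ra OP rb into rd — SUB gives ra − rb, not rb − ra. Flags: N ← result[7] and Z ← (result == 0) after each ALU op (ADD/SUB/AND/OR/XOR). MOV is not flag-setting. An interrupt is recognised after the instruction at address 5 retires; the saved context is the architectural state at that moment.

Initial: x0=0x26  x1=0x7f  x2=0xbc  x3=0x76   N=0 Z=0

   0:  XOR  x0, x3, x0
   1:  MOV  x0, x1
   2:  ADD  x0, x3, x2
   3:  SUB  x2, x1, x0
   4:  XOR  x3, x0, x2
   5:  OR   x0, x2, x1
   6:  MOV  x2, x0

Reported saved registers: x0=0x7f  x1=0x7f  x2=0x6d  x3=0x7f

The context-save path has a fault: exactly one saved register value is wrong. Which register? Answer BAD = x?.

after  0: x0=0x50 x1=0x7f x2=0xbc x3=0x76  N=0 Z=0
after  1: x0=0x7f x1=0x7f x2=0xbc x3=0x76  N=0 Z=0
after  2: x0=0x32 x1=0x7f x2=0xbc x3=0x76  N=0 Z=0
after  3: x0=0x32 x1=0x7f x2=0x4d x3=0x76  N=0 Z=0
after  4: x0=0x32 x1=0x7f x2=0x4d x3=0x7f  N=0 Z=0
after  5: x0=0x7f x1=0x7f x2=0x4d x3=0x7f  N=0 Z=0
-- IRQ taken; context saved, return-PC = 6 --
mismatch: x2: reported 0x6d vs actual 0x4d

BAD = x2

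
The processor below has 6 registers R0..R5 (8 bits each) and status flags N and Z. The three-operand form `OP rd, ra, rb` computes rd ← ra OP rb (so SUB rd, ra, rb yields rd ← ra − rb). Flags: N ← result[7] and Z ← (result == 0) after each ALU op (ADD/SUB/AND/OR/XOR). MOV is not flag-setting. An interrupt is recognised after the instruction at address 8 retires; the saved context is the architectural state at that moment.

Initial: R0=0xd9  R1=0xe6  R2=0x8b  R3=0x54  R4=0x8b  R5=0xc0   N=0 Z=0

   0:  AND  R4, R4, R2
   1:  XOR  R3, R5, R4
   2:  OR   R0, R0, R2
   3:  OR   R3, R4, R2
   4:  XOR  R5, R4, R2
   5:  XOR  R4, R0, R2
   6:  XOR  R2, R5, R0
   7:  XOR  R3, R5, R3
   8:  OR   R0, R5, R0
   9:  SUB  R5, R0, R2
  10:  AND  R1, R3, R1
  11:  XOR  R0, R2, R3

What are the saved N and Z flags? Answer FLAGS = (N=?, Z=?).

FLAGS = (N=1, Z=0)

after  0: R0=0xd9 R1=0xe6 R2=0x8b R3=0x54 R4=0x8b R5=0xc0  N=1 Z=0
after  1: R0=0xd9 R1=0xe6 R2=0x8b R3=0x4b R4=0x8b R5=0xc0  N=0 Z=0
after  2: R0=0xdb R1=0xe6 R2=0x8b R3=0x4b R4=0x8b R5=0xc0  N=1 Z=0
after  3: R0=0xdb R1=0xe6 R2=0x8b R3=0x8b R4=0x8b R5=0xc0  N=1 Z=0
after  4: R0=0xdb R1=0xe6 R2=0x8b R3=0x8b R4=0x8b R5=0x00  N=0 Z=1
after  5: R0=0xdb R1=0xe6 R2=0x8b R3=0x8b R4=0x50 R5=0x00  N=0 Z=0
after  6: R0=0xdb R1=0xe6 R2=0xdb R3=0x8b R4=0x50 R5=0x00  N=1 Z=0
after  7: R0=0xdb R1=0xe6 R2=0xdb R3=0x8b R4=0x50 R5=0x00  N=1 Z=0
after  8: R0=0xdb R1=0xe6 R2=0xdb R3=0x8b R4=0x50 R5=0x00  N=1 Z=0
-- IRQ taken; context saved, return-PC = 9 --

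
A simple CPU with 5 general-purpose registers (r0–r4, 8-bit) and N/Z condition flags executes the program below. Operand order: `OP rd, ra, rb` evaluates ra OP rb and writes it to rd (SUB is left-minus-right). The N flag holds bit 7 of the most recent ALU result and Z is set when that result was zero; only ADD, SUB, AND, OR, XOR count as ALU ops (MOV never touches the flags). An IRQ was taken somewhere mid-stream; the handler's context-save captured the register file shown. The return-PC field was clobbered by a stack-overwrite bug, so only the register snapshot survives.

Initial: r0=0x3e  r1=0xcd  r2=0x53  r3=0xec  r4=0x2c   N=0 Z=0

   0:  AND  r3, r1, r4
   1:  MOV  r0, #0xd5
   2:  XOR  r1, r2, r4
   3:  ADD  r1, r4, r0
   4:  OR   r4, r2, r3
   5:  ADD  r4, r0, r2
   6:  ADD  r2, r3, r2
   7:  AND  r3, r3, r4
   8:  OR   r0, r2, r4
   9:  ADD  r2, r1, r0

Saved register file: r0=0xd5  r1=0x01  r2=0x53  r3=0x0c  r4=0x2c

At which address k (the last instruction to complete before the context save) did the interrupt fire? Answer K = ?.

after  0: r0=0x3e r1=0xcd r2=0x53 r3=0x0c r4=0x2c  N=0 Z=0
after  1: r0=0xd5 r1=0xcd r2=0x53 r3=0x0c r4=0x2c  N=0 Z=0
after  2: r0=0xd5 r1=0x7f r2=0x53 r3=0x0c r4=0x2c  N=0 Z=0
after  3: r0=0xd5 r1=0x01 r2=0x53 r3=0x0c r4=0x2c  N=0 Z=0
-- IRQ taken; context saved, return-PC = 4 --

K = 3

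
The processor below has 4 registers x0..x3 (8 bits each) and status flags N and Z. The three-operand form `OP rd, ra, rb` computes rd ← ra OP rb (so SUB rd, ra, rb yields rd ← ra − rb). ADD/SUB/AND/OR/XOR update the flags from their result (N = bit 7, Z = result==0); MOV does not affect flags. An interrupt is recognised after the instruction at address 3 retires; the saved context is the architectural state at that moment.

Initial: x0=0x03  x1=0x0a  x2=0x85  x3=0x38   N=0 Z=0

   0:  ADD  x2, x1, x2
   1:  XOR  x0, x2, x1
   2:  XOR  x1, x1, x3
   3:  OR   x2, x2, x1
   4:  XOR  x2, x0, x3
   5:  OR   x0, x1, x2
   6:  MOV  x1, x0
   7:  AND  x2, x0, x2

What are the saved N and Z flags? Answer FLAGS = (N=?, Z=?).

after  0: x0=0x03 x1=0x0a x2=0x8f x3=0x38  N=1 Z=0
after  1: x0=0x85 x1=0x0a x2=0x8f x3=0x38  N=1 Z=0
after  2: x0=0x85 x1=0x32 x2=0x8f x3=0x38  N=0 Z=0
after  3: x0=0x85 x1=0x32 x2=0xbf x3=0x38  N=1 Z=0
-- IRQ taken; context saved, return-PC = 4 --

FLAGS = (N=1, Z=0)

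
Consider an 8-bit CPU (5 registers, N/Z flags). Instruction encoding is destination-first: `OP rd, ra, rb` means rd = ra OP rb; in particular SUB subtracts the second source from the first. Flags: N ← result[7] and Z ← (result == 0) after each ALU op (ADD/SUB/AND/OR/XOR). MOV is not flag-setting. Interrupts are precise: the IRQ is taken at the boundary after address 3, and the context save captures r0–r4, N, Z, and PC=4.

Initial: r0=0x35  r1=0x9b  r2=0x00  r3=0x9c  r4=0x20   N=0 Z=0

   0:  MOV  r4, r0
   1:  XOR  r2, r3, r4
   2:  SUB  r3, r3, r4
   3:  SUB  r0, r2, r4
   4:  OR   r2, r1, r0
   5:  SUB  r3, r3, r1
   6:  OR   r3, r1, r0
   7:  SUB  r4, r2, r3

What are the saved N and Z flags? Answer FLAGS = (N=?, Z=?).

FLAGS = (N=0, Z=0)

after  0: r0=0x35 r1=0x9b r2=0x00 r3=0x9c r4=0x35  N=0 Z=0
after  1: r0=0x35 r1=0x9b r2=0xa9 r3=0x9c r4=0x35  N=1 Z=0
after  2: r0=0x35 r1=0x9b r2=0xa9 r3=0x67 r4=0x35  N=0 Z=0
after  3: r0=0x74 r1=0x9b r2=0xa9 r3=0x67 r4=0x35  N=0 Z=0
-- IRQ taken; context saved, return-PC = 4 --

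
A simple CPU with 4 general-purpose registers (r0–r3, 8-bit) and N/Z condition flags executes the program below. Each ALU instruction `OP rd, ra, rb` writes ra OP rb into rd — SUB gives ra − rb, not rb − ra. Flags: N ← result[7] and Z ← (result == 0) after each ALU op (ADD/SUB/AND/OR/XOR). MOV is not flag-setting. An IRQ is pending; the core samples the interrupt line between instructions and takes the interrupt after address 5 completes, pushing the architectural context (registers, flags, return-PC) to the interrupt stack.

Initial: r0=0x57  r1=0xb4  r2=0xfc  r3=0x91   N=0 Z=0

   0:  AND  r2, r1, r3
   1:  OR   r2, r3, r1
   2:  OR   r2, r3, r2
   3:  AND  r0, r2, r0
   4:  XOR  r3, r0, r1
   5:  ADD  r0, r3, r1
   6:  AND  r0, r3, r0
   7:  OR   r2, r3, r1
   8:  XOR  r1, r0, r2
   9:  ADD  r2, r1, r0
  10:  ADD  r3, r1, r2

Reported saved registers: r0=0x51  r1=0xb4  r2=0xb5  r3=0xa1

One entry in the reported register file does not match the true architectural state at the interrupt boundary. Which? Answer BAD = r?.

after  0: r0=0x57 r1=0xb4 r2=0x90 r3=0x91  N=1 Z=0
after  1: r0=0x57 r1=0xb4 r2=0xb5 r3=0x91  N=1 Z=0
after  2: r0=0x57 r1=0xb4 r2=0xb5 r3=0x91  N=1 Z=0
after  3: r0=0x15 r1=0xb4 r2=0xb5 r3=0x91  N=0 Z=0
after  4: r0=0x15 r1=0xb4 r2=0xb5 r3=0xa1  N=1 Z=0
after  5: r0=0x55 r1=0xb4 r2=0xb5 r3=0xa1  N=0 Z=0
-- IRQ taken; context saved, return-PC = 6 --
mismatch: r0: reported 0x51 vs actual 0x55

BAD = r0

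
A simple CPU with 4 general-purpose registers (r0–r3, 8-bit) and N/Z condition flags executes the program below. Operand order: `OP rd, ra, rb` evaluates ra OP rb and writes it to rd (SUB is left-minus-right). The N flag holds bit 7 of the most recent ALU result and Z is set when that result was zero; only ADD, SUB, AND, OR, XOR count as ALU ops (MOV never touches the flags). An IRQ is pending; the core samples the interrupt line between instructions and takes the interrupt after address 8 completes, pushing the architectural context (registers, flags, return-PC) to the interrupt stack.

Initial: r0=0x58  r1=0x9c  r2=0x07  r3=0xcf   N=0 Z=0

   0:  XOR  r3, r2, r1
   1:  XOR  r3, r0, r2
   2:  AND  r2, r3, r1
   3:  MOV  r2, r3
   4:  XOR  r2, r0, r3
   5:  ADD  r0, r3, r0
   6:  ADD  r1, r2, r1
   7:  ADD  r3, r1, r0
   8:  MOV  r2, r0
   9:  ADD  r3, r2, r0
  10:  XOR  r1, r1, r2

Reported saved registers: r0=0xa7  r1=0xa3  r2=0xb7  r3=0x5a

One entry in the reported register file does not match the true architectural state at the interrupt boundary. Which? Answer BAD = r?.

after  0: r0=0x58 r1=0x9c r2=0x07 r3=0x9b  N=1 Z=0
after  1: r0=0x58 r1=0x9c r2=0x07 r3=0x5f  N=0 Z=0
after  2: r0=0x58 r1=0x9c r2=0x1c r3=0x5f  N=0 Z=0
after  3: r0=0x58 r1=0x9c r2=0x5f r3=0x5f  N=0 Z=0
after  4: r0=0x58 r1=0x9c r2=0x07 r3=0x5f  N=0 Z=0
after  5: r0=0xb7 r1=0x9c r2=0x07 r3=0x5f  N=1 Z=0
after  6: r0=0xb7 r1=0xa3 r2=0x07 r3=0x5f  N=1 Z=0
after  7: r0=0xb7 r1=0xa3 r2=0x07 r3=0x5a  N=0 Z=0
after  8: r0=0xb7 r1=0xa3 r2=0xb7 r3=0x5a  N=0 Z=0
-- IRQ taken; context saved, return-PC = 9 --
mismatch: r0: reported 0xa7 vs actual 0xb7

BAD = r0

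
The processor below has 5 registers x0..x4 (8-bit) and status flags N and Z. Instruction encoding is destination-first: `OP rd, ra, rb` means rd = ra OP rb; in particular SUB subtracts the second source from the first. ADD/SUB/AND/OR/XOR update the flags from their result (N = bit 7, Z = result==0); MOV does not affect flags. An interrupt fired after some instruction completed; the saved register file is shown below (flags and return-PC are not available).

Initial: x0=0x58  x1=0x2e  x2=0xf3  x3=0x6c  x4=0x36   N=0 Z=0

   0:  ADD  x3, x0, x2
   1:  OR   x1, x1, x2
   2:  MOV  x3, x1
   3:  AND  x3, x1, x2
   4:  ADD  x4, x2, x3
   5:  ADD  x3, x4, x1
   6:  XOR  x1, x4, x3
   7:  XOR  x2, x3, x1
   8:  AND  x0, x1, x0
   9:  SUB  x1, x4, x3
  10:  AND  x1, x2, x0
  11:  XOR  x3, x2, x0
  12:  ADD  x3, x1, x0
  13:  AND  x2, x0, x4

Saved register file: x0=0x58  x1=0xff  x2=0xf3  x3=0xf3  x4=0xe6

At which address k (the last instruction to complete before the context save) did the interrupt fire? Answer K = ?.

K = 4

after  0: x0=0x58 x1=0x2e x2=0xf3 x3=0x4b x4=0x36  N=0 Z=0
after  1: x0=0x58 x1=0xff x2=0xf3 x3=0x4b x4=0x36  N=1 Z=0
after  2: x0=0x58 x1=0xff x2=0xf3 x3=0xff x4=0x36  N=1 Z=0
after  3: x0=0x58 x1=0xff x2=0xf3 x3=0xf3 x4=0x36  N=1 Z=0
after  4: x0=0x58 x1=0xff x2=0xf3 x3=0xf3 x4=0xe6  N=1 Z=0
-- IRQ taken; context saved, return-PC = 5 --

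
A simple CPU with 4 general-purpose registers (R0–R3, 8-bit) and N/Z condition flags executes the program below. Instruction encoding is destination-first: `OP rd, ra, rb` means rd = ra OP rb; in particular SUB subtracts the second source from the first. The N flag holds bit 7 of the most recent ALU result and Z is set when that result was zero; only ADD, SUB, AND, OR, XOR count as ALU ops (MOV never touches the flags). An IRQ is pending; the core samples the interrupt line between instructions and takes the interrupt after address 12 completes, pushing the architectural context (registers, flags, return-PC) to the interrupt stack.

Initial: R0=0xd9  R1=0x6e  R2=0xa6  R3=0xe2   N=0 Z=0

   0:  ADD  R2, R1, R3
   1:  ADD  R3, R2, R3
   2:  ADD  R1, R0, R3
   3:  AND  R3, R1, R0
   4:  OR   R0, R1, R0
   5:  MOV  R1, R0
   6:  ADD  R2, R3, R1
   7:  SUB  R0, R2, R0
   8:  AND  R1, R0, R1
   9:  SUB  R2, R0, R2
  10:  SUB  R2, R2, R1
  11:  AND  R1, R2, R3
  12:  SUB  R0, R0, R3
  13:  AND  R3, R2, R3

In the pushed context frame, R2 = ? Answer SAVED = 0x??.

SAVED = 0x1c

after  0: R0=0xd9 R1=0x6e R2=0x50 R3=0xe2  N=0 Z=0
after  1: R0=0xd9 R1=0x6e R2=0x50 R3=0x32  N=0 Z=0
after  2: R0=0xd9 R1=0x0b R2=0x50 R3=0x32  N=0 Z=0
after  3: R0=0xd9 R1=0x0b R2=0x50 R3=0x09  N=0 Z=0
after  4: R0=0xdb R1=0x0b R2=0x50 R3=0x09  N=1 Z=0
after  5: R0=0xdb R1=0xdb R2=0x50 R3=0x09  N=1 Z=0
after  6: R0=0xdb R1=0xdb R2=0xe4 R3=0x09  N=1 Z=0
after  7: R0=0x09 R1=0xdb R2=0xe4 R3=0x09  N=0 Z=0
after  8: R0=0x09 R1=0x09 R2=0xe4 R3=0x09  N=0 Z=0
after  9: R0=0x09 R1=0x09 R2=0x25 R3=0x09  N=0 Z=0
after 10: R0=0x09 R1=0x09 R2=0x1c R3=0x09  N=0 Z=0
after 11: R0=0x09 R1=0x08 R2=0x1c R3=0x09  N=0 Z=0
after 12: R0=0x00 R1=0x08 R2=0x1c R3=0x09  N=0 Z=1
-- IRQ taken; context saved, return-PC = 13 --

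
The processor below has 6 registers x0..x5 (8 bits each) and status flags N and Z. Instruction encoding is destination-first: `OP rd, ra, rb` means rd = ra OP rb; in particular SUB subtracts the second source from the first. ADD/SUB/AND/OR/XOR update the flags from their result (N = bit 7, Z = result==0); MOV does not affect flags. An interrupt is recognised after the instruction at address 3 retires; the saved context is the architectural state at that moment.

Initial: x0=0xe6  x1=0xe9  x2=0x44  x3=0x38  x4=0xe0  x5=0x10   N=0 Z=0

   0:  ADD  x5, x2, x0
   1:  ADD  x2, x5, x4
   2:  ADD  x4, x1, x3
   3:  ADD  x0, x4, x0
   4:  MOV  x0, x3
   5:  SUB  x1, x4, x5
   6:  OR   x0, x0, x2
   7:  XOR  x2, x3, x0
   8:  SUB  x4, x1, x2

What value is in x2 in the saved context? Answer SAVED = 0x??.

SAVED = 0x0a

after  0: x0=0xe6 x1=0xe9 x2=0x44 x3=0x38 x4=0xe0 x5=0x2a  N=0 Z=0
after  1: x0=0xe6 x1=0xe9 x2=0x0a x3=0x38 x4=0xe0 x5=0x2a  N=0 Z=0
after  2: x0=0xe6 x1=0xe9 x2=0x0a x3=0x38 x4=0x21 x5=0x2a  N=0 Z=0
after  3: x0=0x07 x1=0xe9 x2=0x0a x3=0x38 x4=0x21 x5=0x2a  N=0 Z=0
-- IRQ taken; context saved, return-PC = 4 --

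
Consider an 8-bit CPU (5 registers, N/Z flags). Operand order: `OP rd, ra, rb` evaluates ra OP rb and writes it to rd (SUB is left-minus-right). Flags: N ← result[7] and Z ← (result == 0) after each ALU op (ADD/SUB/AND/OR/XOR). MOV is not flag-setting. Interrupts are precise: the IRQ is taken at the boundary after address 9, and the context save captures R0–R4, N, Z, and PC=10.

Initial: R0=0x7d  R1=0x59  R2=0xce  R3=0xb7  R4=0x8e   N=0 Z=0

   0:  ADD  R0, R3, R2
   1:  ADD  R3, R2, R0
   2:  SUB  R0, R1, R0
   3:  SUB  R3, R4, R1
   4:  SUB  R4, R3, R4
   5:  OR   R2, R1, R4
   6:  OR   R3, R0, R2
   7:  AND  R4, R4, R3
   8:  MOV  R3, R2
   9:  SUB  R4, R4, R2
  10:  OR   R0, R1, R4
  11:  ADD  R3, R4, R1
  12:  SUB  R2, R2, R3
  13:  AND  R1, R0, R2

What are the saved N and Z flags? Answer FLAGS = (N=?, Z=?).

after  0: R0=0x85 R1=0x59 R2=0xce R3=0xb7 R4=0x8e  N=1 Z=0
after  1: R0=0x85 R1=0x59 R2=0xce R3=0x53 R4=0x8e  N=0 Z=0
after  2: R0=0xd4 R1=0x59 R2=0xce R3=0x53 R4=0x8e  N=1 Z=0
after  3: R0=0xd4 R1=0x59 R2=0xce R3=0x35 R4=0x8e  N=0 Z=0
after  4: R0=0xd4 R1=0x59 R2=0xce R3=0x35 R4=0xa7  N=1 Z=0
after  5: R0=0xd4 R1=0x59 R2=0xff R3=0x35 R4=0xa7  N=1 Z=0
after  6: R0=0xd4 R1=0x59 R2=0xff R3=0xff R4=0xa7  N=1 Z=0
after  7: R0=0xd4 R1=0x59 R2=0xff R3=0xff R4=0xa7  N=1 Z=0
after  8: R0=0xd4 R1=0x59 R2=0xff R3=0xff R4=0xa7  N=1 Z=0
after  9: R0=0xd4 R1=0x59 R2=0xff R3=0xff R4=0xa8  N=1 Z=0
-- IRQ taken; context saved, return-PC = 10 --

FLAGS = (N=1, Z=0)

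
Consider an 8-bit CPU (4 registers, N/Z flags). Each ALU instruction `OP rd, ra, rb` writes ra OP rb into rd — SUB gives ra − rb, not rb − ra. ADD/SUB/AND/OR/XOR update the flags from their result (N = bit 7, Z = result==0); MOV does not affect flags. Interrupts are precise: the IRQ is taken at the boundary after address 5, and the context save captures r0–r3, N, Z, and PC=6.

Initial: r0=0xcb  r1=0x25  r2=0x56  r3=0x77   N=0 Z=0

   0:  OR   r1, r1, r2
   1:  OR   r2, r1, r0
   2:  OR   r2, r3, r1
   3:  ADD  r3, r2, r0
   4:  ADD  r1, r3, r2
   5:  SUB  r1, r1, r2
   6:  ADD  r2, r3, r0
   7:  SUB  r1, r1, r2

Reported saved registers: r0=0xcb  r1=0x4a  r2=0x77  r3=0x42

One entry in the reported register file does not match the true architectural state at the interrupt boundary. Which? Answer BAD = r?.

after  0: r0=0xcb r1=0x77 r2=0x56 r3=0x77  N=0 Z=0
after  1: r0=0xcb r1=0x77 r2=0xff r3=0x77  N=1 Z=0
after  2: r0=0xcb r1=0x77 r2=0x77 r3=0x77  N=0 Z=0
after  3: r0=0xcb r1=0x77 r2=0x77 r3=0x42  N=0 Z=0
after  4: r0=0xcb r1=0xb9 r2=0x77 r3=0x42  N=1 Z=0
after  5: r0=0xcb r1=0x42 r2=0x77 r3=0x42  N=0 Z=0
-- IRQ taken; context saved, return-PC = 6 --
mismatch: r1: reported 0x4a vs actual 0x42

BAD = r1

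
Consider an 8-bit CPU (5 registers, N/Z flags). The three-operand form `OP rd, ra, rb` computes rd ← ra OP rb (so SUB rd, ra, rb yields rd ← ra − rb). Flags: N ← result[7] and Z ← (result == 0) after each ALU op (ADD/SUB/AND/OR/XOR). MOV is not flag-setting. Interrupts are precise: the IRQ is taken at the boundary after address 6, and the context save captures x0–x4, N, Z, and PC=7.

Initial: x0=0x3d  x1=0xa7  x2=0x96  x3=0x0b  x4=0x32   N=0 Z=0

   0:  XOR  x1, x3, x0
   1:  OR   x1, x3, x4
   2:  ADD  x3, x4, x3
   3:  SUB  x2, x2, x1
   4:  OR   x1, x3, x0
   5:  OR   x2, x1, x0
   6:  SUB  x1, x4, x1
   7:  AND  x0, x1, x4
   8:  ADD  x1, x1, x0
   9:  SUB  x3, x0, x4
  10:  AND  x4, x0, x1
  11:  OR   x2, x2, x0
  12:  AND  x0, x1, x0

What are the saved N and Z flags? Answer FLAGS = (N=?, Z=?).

after  0: x0=0x3d x1=0x36 x2=0x96 x3=0x0b x4=0x32  N=0 Z=0
after  1: x0=0x3d x1=0x3b x2=0x96 x3=0x0b x4=0x32  N=0 Z=0
after  2: x0=0x3d x1=0x3b x2=0x96 x3=0x3d x4=0x32  N=0 Z=0
after  3: x0=0x3d x1=0x3b x2=0x5b x3=0x3d x4=0x32  N=0 Z=0
after  4: x0=0x3d x1=0x3d x2=0x5b x3=0x3d x4=0x32  N=0 Z=0
after  5: x0=0x3d x1=0x3d x2=0x3d x3=0x3d x4=0x32  N=0 Z=0
after  6: x0=0x3d x1=0xf5 x2=0x3d x3=0x3d x4=0x32  N=1 Z=0
-- IRQ taken; context saved, return-PC = 7 --

FLAGS = (N=1, Z=0)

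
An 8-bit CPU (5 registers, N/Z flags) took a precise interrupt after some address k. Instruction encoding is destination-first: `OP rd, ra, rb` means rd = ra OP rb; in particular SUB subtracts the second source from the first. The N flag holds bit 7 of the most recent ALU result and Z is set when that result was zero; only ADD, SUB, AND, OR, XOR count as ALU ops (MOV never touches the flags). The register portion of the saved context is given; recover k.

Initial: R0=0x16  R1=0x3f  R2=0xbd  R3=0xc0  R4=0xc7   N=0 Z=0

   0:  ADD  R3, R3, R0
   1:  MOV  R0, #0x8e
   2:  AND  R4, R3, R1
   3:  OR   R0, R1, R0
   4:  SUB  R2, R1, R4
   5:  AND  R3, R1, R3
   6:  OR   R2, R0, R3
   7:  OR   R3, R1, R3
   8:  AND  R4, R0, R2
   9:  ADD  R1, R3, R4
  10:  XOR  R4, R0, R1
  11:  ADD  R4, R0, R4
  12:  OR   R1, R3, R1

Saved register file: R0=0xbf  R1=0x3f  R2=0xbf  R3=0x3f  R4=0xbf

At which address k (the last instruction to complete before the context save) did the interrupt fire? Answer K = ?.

after  0: R0=0x16 R1=0x3f R2=0xbd R3=0xd6 R4=0xc7  N=1 Z=0
after  1: R0=0x8e R1=0x3f R2=0xbd R3=0xd6 R4=0xc7  N=1 Z=0
after  2: R0=0x8e R1=0x3f R2=0xbd R3=0xd6 R4=0x16  N=0 Z=0
after  3: R0=0xbf R1=0x3f R2=0xbd R3=0xd6 R4=0x16  N=1 Z=0
after  4: R0=0xbf R1=0x3f R2=0x29 R3=0xd6 R4=0x16  N=0 Z=0
after  5: R0=0xbf R1=0x3f R2=0x29 R3=0x16 R4=0x16  N=0 Z=0
after  6: R0=0xbf R1=0x3f R2=0xbf R3=0x16 R4=0x16  N=1 Z=0
after  7: R0=0xbf R1=0x3f R2=0xbf R3=0x3f R4=0x16  N=0 Z=0
after  8: R0=0xbf R1=0x3f R2=0xbf R3=0x3f R4=0xbf  N=1 Z=0
-- IRQ taken; context saved, return-PC = 9 --

K = 8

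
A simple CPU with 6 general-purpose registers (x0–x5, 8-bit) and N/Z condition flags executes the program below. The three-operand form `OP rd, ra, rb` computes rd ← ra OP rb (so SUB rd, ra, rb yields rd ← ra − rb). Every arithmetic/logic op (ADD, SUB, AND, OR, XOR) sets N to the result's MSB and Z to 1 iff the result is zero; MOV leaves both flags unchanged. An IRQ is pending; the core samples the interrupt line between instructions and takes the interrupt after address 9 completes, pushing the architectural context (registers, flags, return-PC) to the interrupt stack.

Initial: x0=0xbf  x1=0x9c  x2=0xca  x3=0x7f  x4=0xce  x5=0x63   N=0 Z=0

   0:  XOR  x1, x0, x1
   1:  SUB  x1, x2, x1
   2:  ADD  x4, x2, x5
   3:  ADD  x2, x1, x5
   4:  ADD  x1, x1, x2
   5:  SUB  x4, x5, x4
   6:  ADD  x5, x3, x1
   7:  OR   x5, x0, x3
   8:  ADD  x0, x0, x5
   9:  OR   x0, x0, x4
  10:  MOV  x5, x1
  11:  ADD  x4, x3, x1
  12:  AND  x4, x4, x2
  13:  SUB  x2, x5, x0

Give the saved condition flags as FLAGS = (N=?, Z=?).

FLAGS = (N=1, Z=0)

after  0: x0=0xbf x1=0x23 x2=0xca x3=0x7f x4=0xce x5=0x63  N=0 Z=0
after  1: x0=0xbf x1=0xa7 x2=0xca x3=0x7f x4=0xce x5=0x63  N=1 Z=0
after  2: x0=0xbf x1=0xa7 x2=0xca x3=0x7f x4=0x2d x5=0x63  N=0 Z=0
after  3: x0=0xbf x1=0xa7 x2=0x0a x3=0x7f x4=0x2d x5=0x63  N=0 Z=0
after  4: x0=0xbf x1=0xb1 x2=0x0a x3=0x7f x4=0x2d x5=0x63  N=1 Z=0
after  5: x0=0xbf x1=0xb1 x2=0x0a x3=0x7f x4=0x36 x5=0x63  N=0 Z=0
after  6: x0=0xbf x1=0xb1 x2=0x0a x3=0x7f x4=0x36 x5=0x30  N=0 Z=0
after  7: x0=0xbf x1=0xb1 x2=0x0a x3=0x7f x4=0x36 x5=0xff  N=1 Z=0
after  8: x0=0xbe x1=0xb1 x2=0x0a x3=0x7f x4=0x36 x5=0xff  N=1 Z=0
after  9: x0=0xbe x1=0xb1 x2=0x0a x3=0x7f x4=0x36 x5=0xff  N=1 Z=0
-- IRQ taken; context saved, return-PC = 10 --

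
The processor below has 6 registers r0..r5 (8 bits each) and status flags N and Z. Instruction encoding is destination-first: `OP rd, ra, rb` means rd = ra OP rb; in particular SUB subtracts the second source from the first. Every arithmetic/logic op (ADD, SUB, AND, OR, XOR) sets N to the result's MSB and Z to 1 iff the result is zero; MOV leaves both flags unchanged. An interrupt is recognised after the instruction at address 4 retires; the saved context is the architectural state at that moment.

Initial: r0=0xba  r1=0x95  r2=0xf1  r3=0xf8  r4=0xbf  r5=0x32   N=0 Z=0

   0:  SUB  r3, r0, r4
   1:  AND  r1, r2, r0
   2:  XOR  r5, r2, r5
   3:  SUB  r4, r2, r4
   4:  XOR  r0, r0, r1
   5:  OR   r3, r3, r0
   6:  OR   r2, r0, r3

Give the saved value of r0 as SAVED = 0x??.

after  0: r0=0xba r1=0x95 r2=0xf1 r3=0xfb r4=0xbf r5=0x32  N=1 Z=0
after  1: r0=0xba r1=0xb0 r2=0xf1 r3=0xfb r4=0xbf r5=0x32  N=1 Z=0
after  2: r0=0xba r1=0xb0 r2=0xf1 r3=0xfb r4=0xbf r5=0xc3  N=1 Z=0
after  3: r0=0xba r1=0xb0 r2=0xf1 r3=0xfb r4=0x32 r5=0xc3  N=0 Z=0
after  4: r0=0x0a r1=0xb0 r2=0xf1 r3=0xfb r4=0x32 r5=0xc3  N=0 Z=0
-- IRQ taken; context saved, return-PC = 5 --

SAVED = 0x0a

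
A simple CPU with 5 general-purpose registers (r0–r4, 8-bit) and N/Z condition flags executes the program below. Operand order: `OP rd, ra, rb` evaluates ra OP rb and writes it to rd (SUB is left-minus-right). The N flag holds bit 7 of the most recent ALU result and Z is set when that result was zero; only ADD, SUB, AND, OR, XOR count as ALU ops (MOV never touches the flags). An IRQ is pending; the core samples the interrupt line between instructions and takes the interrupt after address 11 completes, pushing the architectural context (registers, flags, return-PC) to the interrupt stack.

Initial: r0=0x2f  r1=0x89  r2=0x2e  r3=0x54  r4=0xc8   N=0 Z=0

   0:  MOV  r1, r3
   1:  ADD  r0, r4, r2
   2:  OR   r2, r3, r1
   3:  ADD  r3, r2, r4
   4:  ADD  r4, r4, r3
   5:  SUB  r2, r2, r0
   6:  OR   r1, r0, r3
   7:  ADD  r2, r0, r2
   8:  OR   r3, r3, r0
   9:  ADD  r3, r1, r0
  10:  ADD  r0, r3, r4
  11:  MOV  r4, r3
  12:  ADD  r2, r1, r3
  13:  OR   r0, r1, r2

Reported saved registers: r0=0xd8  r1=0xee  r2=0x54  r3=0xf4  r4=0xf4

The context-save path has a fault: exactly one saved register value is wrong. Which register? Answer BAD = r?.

BAD = r1

after  0: r0=0x2f r1=0x54 r2=0x2e r3=0x54 r4=0xc8  N=0 Z=0
after  1: r0=0xf6 r1=0x54 r2=0x2e r3=0x54 r4=0xc8  N=1 Z=0
after  2: r0=0xf6 r1=0x54 r2=0x54 r3=0x54 r4=0xc8  N=0 Z=0
after  3: r0=0xf6 r1=0x54 r2=0x54 r3=0x1c r4=0xc8  N=0 Z=0
after  4: r0=0xf6 r1=0x54 r2=0x54 r3=0x1c r4=0xe4  N=1 Z=0
after  5: r0=0xf6 r1=0x54 r2=0x5e r3=0x1c r4=0xe4  N=0 Z=0
after  6: r0=0xf6 r1=0xfe r2=0x5e r3=0x1c r4=0xe4  N=1 Z=0
after  7: r0=0xf6 r1=0xfe r2=0x54 r3=0x1c r4=0xe4  N=0 Z=0
after  8: r0=0xf6 r1=0xfe r2=0x54 r3=0xfe r4=0xe4  N=1 Z=0
after  9: r0=0xf6 r1=0xfe r2=0x54 r3=0xf4 r4=0xe4  N=1 Z=0
after 10: r0=0xd8 r1=0xfe r2=0x54 r3=0xf4 r4=0xe4  N=1 Z=0
after 11: r0=0xd8 r1=0xfe r2=0x54 r3=0xf4 r4=0xf4  N=1 Z=0
-- IRQ taken; context saved, return-PC = 12 --
mismatch: r1: reported 0xee vs actual 0xfe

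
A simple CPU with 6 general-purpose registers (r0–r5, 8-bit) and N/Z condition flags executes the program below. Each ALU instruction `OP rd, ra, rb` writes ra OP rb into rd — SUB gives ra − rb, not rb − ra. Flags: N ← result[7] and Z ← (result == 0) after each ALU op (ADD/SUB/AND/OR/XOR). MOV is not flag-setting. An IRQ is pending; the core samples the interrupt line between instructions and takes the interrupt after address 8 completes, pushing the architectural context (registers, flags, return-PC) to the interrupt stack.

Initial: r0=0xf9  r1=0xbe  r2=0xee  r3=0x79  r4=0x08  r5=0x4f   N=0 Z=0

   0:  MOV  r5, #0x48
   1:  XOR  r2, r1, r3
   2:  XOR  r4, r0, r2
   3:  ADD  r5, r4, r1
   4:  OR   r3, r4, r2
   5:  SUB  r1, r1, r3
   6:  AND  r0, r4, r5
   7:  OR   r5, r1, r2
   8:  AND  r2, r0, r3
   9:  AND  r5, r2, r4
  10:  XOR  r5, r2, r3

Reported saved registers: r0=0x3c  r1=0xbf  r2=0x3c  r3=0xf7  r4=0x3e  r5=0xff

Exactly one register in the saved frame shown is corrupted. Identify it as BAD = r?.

BAD = r3

after  0: r0=0xf9 r1=0xbe r2=0xee r3=0x79 r4=0x08 r5=0x48  N=0 Z=0
after  1: r0=0xf9 r1=0xbe r2=0xc7 r3=0x79 r4=0x08 r5=0x48  N=1 Z=0
after  2: r0=0xf9 r1=0xbe r2=0xc7 r3=0x79 r4=0x3e r5=0x48  N=0 Z=0
after  3: r0=0xf9 r1=0xbe r2=0xc7 r3=0x79 r4=0x3e r5=0xfc  N=1 Z=0
after  4: r0=0xf9 r1=0xbe r2=0xc7 r3=0xff r4=0x3e r5=0xfc  N=1 Z=0
after  5: r0=0xf9 r1=0xbf r2=0xc7 r3=0xff r4=0x3e r5=0xfc  N=1 Z=0
after  6: r0=0x3c r1=0xbf r2=0xc7 r3=0xff r4=0x3e r5=0xfc  N=0 Z=0
after  7: r0=0x3c r1=0xbf r2=0xc7 r3=0xff r4=0x3e r5=0xff  N=1 Z=0
after  8: r0=0x3c r1=0xbf r2=0x3c r3=0xff r4=0x3e r5=0xff  N=0 Z=0
-- IRQ taken; context saved, return-PC = 9 --
mismatch: r3: reported 0xf7 vs actual 0xff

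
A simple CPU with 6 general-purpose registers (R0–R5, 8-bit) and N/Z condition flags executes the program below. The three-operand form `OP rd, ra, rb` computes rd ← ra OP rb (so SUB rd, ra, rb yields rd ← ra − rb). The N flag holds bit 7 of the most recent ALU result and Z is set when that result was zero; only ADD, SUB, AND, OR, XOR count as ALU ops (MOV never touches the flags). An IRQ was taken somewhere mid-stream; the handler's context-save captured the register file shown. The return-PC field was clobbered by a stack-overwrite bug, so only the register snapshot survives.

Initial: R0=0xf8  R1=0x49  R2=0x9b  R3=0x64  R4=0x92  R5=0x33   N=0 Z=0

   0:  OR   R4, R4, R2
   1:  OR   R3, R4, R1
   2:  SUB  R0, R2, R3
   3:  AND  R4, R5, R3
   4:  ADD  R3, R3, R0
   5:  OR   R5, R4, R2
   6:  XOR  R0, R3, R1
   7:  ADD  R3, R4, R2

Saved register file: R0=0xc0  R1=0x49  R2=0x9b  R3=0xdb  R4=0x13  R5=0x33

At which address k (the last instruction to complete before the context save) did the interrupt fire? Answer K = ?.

after  0: R0=0xf8 R1=0x49 R2=0x9b R3=0x64 R4=0x9b R5=0x33  N=1 Z=0
after  1: R0=0xf8 R1=0x49 R2=0x9b R3=0xdb R4=0x9b R5=0x33  N=1 Z=0
after  2: R0=0xc0 R1=0x49 R2=0x9b R3=0xdb R4=0x9b R5=0x33  N=1 Z=0
after  3: R0=0xc0 R1=0x49 R2=0x9b R3=0xdb R4=0x13 R5=0x33  N=0 Z=0
-- IRQ taken; context saved, return-PC = 4 --

K = 3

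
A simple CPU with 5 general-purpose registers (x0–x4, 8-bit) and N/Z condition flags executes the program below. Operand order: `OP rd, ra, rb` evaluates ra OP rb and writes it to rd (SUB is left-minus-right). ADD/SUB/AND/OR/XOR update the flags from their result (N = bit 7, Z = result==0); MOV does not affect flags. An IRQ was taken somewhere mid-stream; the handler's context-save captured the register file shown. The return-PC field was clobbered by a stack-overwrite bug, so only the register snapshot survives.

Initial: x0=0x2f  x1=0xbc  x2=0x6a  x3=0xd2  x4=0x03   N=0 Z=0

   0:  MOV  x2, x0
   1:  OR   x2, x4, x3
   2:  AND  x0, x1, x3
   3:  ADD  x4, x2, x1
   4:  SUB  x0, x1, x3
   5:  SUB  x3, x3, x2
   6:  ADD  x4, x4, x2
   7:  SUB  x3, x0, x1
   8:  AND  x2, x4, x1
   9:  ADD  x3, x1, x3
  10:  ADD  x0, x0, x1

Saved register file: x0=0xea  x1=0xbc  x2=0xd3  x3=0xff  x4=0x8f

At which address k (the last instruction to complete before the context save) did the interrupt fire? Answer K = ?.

K = 5

after  0: x0=0x2f x1=0xbc x2=0x2f x3=0xd2 x4=0x03  N=0 Z=0
after  1: x0=0x2f x1=0xbc x2=0xd3 x3=0xd2 x4=0x03  N=1 Z=0
after  2: x0=0x90 x1=0xbc x2=0xd3 x3=0xd2 x4=0x03  N=1 Z=0
after  3: x0=0x90 x1=0xbc x2=0xd3 x3=0xd2 x4=0x8f  N=1 Z=0
after  4: x0=0xea x1=0xbc x2=0xd3 x3=0xd2 x4=0x8f  N=1 Z=0
after  5: x0=0xea x1=0xbc x2=0xd3 x3=0xff x4=0x8f  N=1 Z=0
-- IRQ taken; context saved, return-PC = 6 --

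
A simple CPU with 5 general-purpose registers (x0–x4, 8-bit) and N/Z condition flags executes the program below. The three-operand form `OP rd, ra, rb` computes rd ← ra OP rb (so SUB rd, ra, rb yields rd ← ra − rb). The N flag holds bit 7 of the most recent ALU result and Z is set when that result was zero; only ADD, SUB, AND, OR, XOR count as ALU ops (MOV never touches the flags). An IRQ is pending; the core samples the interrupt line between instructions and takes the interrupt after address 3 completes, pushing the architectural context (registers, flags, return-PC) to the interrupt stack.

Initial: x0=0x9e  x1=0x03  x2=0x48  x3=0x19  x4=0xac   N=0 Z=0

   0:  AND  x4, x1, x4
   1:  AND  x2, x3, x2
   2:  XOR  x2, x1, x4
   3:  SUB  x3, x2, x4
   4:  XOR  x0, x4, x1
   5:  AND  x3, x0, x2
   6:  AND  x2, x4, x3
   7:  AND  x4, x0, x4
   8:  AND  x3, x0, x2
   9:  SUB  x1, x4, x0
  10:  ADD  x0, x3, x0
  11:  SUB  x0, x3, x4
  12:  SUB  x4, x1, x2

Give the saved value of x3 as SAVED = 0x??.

SAVED = 0x03

after  0: x0=0x9e x1=0x03 x2=0x48 x3=0x19 x4=0x00  N=0 Z=1
after  1: x0=0x9e x1=0x03 x2=0x08 x3=0x19 x4=0x00  N=0 Z=0
after  2: x0=0x9e x1=0x03 x2=0x03 x3=0x19 x4=0x00  N=0 Z=0
after  3: x0=0x9e x1=0x03 x2=0x03 x3=0x03 x4=0x00  N=0 Z=0
-- IRQ taken; context saved, return-PC = 4 --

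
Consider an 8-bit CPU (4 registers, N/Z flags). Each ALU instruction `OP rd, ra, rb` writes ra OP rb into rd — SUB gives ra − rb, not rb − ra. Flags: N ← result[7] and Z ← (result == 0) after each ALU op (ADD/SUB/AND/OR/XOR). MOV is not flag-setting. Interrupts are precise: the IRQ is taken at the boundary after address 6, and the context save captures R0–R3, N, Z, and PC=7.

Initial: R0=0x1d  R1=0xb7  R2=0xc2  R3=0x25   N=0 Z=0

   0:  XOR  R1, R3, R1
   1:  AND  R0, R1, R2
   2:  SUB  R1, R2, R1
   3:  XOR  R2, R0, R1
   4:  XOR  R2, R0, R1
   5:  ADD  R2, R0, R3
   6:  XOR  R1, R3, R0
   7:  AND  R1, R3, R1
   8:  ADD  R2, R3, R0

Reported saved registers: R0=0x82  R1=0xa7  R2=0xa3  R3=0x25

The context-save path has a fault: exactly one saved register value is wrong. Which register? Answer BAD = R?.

after  0: R0=0x1d R1=0x92 R2=0xc2 R3=0x25  N=1 Z=0
after  1: R0=0x82 R1=0x92 R2=0xc2 R3=0x25  N=1 Z=0
after  2: R0=0x82 R1=0x30 R2=0xc2 R3=0x25  N=0 Z=0
after  3: R0=0x82 R1=0x30 R2=0xb2 R3=0x25  N=1 Z=0
after  4: R0=0x82 R1=0x30 R2=0xb2 R3=0x25  N=1 Z=0
after  5: R0=0x82 R1=0x30 R2=0xa7 R3=0x25  N=1 Z=0
after  6: R0=0x82 R1=0xa7 R2=0xa7 R3=0x25  N=1 Z=0
-- IRQ taken; context saved, return-PC = 7 --
mismatch: R2: reported 0xa3 vs actual 0xa7

BAD = R2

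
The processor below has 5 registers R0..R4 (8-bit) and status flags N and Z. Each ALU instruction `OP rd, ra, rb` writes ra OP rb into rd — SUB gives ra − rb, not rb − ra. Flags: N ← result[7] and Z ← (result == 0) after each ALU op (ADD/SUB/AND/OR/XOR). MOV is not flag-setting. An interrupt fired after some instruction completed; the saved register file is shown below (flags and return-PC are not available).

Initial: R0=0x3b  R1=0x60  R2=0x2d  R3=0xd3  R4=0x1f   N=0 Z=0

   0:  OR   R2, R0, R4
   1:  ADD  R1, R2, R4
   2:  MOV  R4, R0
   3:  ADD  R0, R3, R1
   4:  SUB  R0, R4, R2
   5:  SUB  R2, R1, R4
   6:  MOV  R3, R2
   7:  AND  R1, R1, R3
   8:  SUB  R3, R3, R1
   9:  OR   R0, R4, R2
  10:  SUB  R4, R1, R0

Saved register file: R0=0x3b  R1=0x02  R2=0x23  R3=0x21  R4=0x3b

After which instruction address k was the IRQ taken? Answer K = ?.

after  0: R0=0x3b R1=0x60 R2=0x3f R3=0xd3 R4=0x1f  N=0 Z=0
after  1: R0=0x3b R1=0x5e R2=0x3f R3=0xd3 R4=0x1f  N=0 Z=0
after  2: R0=0x3b R1=0x5e R2=0x3f R3=0xd3 R4=0x3b  N=0 Z=0
after  3: R0=0x31 R1=0x5e R2=0x3f R3=0xd3 R4=0x3b  N=0 Z=0
after  4: R0=0xfc R1=0x5e R2=0x3f R3=0xd3 R4=0x3b  N=1 Z=0
after  5: R0=0xfc R1=0x5e R2=0x23 R3=0xd3 R4=0x3b  N=0 Z=0
after  6: R0=0xfc R1=0x5e R2=0x23 R3=0x23 R4=0x3b  N=0 Z=0
after  7: R0=0xfc R1=0x02 R2=0x23 R3=0x23 R4=0x3b  N=0 Z=0
after  8: R0=0xfc R1=0x02 R2=0x23 R3=0x21 R4=0x3b  N=0 Z=0
after  9: R0=0x3b R1=0x02 R2=0x23 R3=0x21 R4=0x3b  N=0 Z=0
-- IRQ taken; context saved, return-PC = 10 --

K = 9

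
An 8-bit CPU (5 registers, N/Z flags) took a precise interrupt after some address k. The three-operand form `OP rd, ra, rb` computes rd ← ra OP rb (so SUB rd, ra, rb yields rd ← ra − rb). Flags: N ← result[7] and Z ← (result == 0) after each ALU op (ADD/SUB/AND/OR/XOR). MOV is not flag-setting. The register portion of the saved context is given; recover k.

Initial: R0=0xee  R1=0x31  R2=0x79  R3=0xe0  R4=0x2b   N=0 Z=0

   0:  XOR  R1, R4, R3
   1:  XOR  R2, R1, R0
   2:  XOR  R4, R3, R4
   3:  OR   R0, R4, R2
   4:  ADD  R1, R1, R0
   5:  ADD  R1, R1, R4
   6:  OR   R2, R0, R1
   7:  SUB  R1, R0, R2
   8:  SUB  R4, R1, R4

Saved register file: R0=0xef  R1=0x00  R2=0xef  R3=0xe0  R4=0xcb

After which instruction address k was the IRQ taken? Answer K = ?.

K = 7

after  0: R0=0xee R1=0xcb R2=0x79 R3=0xe0 R4=0x2b  N=1 Z=0
after  1: R0=0xee R1=0xcb R2=0x25 R3=0xe0 R4=0x2b  N=0 Z=0
after  2: R0=0xee R1=0xcb R2=0x25 R3=0xe0 R4=0xcb  N=1 Z=0
after  3: R0=0xef R1=0xcb R2=0x25 R3=0xe0 R4=0xcb  N=1 Z=0
after  4: R0=0xef R1=0xba R2=0x25 R3=0xe0 R4=0xcb  N=1 Z=0
after  5: R0=0xef R1=0x85 R2=0x25 R3=0xe0 R4=0xcb  N=1 Z=0
after  6: R0=0xef R1=0x85 R2=0xef R3=0xe0 R4=0xcb  N=1 Z=0
after  7: R0=0xef R1=0x00 R2=0xef R3=0xe0 R4=0xcb  N=0 Z=1
-- IRQ taken; context saved, return-PC = 8 --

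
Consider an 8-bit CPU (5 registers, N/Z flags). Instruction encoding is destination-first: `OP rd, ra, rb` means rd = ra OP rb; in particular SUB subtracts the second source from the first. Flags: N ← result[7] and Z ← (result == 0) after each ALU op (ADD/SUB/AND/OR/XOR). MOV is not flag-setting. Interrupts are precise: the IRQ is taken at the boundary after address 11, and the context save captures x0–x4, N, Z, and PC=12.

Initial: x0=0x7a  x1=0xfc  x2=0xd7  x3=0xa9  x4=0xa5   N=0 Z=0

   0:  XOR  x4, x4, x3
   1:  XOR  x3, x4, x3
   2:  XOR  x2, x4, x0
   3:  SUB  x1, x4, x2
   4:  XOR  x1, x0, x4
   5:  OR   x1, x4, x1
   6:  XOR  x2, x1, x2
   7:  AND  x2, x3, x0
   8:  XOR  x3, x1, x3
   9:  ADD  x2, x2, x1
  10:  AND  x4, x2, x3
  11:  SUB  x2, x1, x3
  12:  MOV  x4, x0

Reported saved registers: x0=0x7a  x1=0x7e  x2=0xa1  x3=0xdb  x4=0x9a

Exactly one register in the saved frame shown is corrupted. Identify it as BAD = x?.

after  0: x0=0x7a x1=0xfc x2=0xd7 x3=0xa9 x4=0x0c  N=0 Z=0
after  1: x0=0x7a x1=0xfc x2=0xd7 x3=0xa5 x4=0x0c  N=1 Z=0
after  2: x0=0x7a x1=0xfc x2=0x76 x3=0xa5 x4=0x0c  N=0 Z=0
after  3: x0=0x7a x1=0x96 x2=0x76 x3=0xa5 x4=0x0c  N=1 Z=0
after  4: x0=0x7a x1=0x76 x2=0x76 x3=0xa5 x4=0x0c  N=0 Z=0
after  5: x0=0x7a x1=0x7e x2=0x76 x3=0xa5 x4=0x0c  N=0 Z=0
after  6: x0=0x7a x1=0x7e x2=0x08 x3=0xa5 x4=0x0c  N=0 Z=0
after  7: x0=0x7a x1=0x7e x2=0x20 x3=0xa5 x4=0x0c  N=0 Z=0
after  8: x0=0x7a x1=0x7e x2=0x20 x3=0xdb x4=0x0c  N=1 Z=0
after  9: x0=0x7a x1=0x7e x2=0x9e x3=0xdb x4=0x0c  N=1 Z=0
after 10: x0=0x7a x1=0x7e x2=0x9e x3=0xdb x4=0x9a  N=1 Z=0
after 11: x0=0x7a x1=0x7e x2=0xa3 x3=0xdb x4=0x9a  N=1 Z=0
-- IRQ taken; context saved, return-PC = 12 --
mismatch: x2: reported 0xa1 vs actual 0xa3

BAD = x2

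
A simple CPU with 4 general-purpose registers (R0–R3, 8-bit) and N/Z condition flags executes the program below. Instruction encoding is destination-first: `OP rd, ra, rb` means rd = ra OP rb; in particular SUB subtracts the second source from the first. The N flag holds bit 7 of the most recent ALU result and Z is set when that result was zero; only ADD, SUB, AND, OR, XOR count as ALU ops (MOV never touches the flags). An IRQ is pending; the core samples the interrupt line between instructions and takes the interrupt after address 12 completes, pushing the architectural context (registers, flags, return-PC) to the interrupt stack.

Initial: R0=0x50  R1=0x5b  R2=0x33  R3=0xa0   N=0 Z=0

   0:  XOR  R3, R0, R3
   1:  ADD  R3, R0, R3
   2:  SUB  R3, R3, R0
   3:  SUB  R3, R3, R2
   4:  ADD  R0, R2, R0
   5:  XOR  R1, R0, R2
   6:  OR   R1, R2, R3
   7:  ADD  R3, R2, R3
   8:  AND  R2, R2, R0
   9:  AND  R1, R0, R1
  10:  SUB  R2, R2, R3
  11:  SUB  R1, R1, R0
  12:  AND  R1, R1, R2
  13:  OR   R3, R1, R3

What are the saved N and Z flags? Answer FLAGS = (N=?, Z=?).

after  0: R0=0x50 R1=0x5b R2=0x33 R3=0xf0  N=1 Z=0
after  1: R0=0x50 R1=0x5b R2=0x33 R3=0x40  N=0 Z=0
after  2: R0=0x50 R1=0x5b R2=0x33 R3=0xf0  N=1 Z=0
after  3: R0=0x50 R1=0x5b R2=0x33 R3=0xbd  N=1 Z=0
after  4: R0=0x83 R1=0x5b R2=0x33 R3=0xbd  N=1 Z=0
after  5: R0=0x83 R1=0xb0 R2=0x33 R3=0xbd  N=1 Z=0
after  6: R0=0x83 R1=0xbf R2=0x33 R3=0xbd  N=1 Z=0
after  7: R0=0x83 R1=0xbf R2=0x33 R3=0xf0  N=1 Z=0
after  8: R0=0x83 R1=0xbf R2=0x03 R3=0xf0  N=0 Z=0
after  9: R0=0x83 R1=0x83 R2=0x03 R3=0xf0  N=1 Z=0
after 10: R0=0x83 R1=0x83 R2=0x13 R3=0xf0  N=0 Z=0
after 11: R0=0x83 R1=0x00 R2=0x13 R3=0xf0  N=0 Z=1
after 12: R0=0x83 R1=0x00 R2=0x13 R3=0xf0  N=0 Z=1
-- IRQ taken; context saved, return-PC = 13 --

FLAGS = (N=0, Z=1)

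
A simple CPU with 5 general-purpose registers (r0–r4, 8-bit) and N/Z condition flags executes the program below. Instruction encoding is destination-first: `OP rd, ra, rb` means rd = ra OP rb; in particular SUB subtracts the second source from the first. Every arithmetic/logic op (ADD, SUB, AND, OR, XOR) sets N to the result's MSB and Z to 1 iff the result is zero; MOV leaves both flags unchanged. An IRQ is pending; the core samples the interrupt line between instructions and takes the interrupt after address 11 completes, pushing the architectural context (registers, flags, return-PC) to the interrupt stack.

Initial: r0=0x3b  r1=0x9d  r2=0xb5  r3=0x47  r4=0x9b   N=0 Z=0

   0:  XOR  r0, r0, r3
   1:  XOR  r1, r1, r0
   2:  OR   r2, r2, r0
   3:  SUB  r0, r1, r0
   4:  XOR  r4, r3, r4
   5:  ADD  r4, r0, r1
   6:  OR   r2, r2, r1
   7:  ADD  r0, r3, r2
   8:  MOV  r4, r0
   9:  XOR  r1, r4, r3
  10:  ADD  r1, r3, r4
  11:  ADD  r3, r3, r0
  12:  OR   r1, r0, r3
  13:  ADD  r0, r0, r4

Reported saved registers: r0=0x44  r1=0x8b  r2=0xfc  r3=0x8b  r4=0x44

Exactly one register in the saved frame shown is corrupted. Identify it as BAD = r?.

after  0: r0=0x7c r1=0x9d r2=0xb5 r3=0x47 r4=0x9b  N=0 Z=0
after  1: r0=0x7c r1=0xe1 r2=0xb5 r3=0x47 r4=0x9b  N=1 Z=0
after  2: r0=0x7c r1=0xe1 r2=0xfd r3=0x47 r4=0x9b  N=1 Z=0
after  3: r0=0x65 r1=0xe1 r2=0xfd r3=0x47 r4=0x9b  N=0 Z=0
after  4: r0=0x65 r1=0xe1 r2=0xfd r3=0x47 r4=0xdc  N=1 Z=0
after  5: r0=0x65 r1=0xe1 r2=0xfd r3=0x47 r4=0x46  N=0 Z=0
after  6: r0=0x65 r1=0xe1 r2=0xfd r3=0x47 r4=0x46  N=1 Z=0
after  7: r0=0x44 r1=0xe1 r2=0xfd r3=0x47 r4=0x46  N=0 Z=0
after  8: r0=0x44 r1=0xe1 r2=0xfd r3=0x47 r4=0x44  N=0 Z=0
after  9: r0=0x44 r1=0x03 r2=0xfd r3=0x47 r4=0x44  N=0 Z=0
after 10: r0=0x44 r1=0x8b r2=0xfd r3=0x47 r4=0x44  N=1 Z=0
after 11: r0=0x44 r1=0x8b r2=0xfd r3=0x8b r4=0x44  N=1 Z=0
-- IRQ taken; context saved, return-PC = 12 --
mismatch: r2: reported 0xfc vs actual 0xfd

BAD = r2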